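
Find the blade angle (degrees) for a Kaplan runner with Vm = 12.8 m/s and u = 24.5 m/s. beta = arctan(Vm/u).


beta = arctan(12.8 / 24.5) = 27.5848 degrees


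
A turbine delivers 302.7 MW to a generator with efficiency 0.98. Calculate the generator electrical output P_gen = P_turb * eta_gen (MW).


P_gen = 302.7 * 0.98 = 296.6460 MW


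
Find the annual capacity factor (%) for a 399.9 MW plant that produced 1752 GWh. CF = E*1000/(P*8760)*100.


CF = 1752 * 1000 / (399.9 * 8760) * 100 = 50.0125 %


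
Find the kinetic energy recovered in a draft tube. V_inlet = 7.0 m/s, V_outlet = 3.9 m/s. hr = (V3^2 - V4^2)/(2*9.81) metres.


hr = (7.0^2 - 3.9^2) / (2*9.81) = 1.7222 m


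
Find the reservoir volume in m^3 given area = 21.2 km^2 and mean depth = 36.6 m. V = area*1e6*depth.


V = 21.2 * 1e6 * 36.6 = 7.7592e+08 m^3


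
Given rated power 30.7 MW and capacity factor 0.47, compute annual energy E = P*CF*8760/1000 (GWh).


E = 30.7 * 0.47 * 8760 / 1000 = 126.3980 GWh


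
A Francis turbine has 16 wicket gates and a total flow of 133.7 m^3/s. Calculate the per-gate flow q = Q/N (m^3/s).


q = 133.7 / 16 = 8.3562 m^3/s


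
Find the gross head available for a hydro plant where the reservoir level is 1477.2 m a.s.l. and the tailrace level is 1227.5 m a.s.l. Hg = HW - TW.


Hg = 1477.2 - 1227.5 = 249.7000 m


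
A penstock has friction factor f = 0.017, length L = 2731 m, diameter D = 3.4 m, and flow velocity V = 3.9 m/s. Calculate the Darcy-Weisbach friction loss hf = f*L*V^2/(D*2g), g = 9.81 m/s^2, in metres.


hf = 0.017 * 2731 * 3.9^2 / (3.4 * 2 * 9.81) = 10.5858 m


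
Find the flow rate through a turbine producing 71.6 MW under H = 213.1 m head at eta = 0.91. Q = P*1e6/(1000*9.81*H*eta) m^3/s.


Q = 71.6 * 1e6 / (1000 * 9.81 * 213.1 * 0.91) = 37.6374 m^3/s


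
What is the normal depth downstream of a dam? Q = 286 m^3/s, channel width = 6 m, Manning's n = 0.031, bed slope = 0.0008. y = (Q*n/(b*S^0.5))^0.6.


y = (286 * 0.031 / (6 * 0.0008^0.5))^0.6 = 10.7354 m


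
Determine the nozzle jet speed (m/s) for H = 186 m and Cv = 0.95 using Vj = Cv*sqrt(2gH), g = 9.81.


Vj = 0.95 * sqrt(2*9.81*186) = 57.3891 m/s


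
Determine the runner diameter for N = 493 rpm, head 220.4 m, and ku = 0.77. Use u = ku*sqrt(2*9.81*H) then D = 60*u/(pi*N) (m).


u = 0.77 * sqrt(2*9.81*220.4) = 50.6344 m/s
D = 60 * 50.6344 / (pi * 493) = 1.9616 m


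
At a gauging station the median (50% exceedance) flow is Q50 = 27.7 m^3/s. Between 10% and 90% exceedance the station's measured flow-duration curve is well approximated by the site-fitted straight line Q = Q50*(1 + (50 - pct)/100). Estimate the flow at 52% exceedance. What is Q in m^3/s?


Q = 27.7 * (1 + (50 - 52)/100) = 27.1460 m^3/s


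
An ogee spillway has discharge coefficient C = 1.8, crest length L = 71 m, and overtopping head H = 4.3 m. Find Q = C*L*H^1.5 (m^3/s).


Q = 1.8 * 71 * 4.3^1.5 = 1139.5504 m^3/s


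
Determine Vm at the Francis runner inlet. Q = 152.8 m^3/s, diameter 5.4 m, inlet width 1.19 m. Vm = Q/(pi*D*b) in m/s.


Vm = 152.8 / (pi * 5.4 * 1.19) = 7.5689 m/s


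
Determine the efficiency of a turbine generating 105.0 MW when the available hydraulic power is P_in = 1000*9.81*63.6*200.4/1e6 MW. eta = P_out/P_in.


P_in = 1000 * 9.81 * 63.6 * 200.4 / 1e6 = 125.0328 MW
eta = 105.0 / 125.0328 = 0.8398


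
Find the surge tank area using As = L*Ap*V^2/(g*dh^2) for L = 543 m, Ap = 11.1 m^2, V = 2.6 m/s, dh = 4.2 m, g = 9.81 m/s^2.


As = 543 * 11.1 * 2.6^2 / (9.81 * 4.2^2) = 235.4517 m^2


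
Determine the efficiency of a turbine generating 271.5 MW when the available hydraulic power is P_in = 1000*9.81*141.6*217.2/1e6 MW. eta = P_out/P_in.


P_in = 1000 * 9.81 * 141.6 * 217.2 / 1e6 = 301.7117 MW
eta = 271.5 / 301.7117 = 0.8999


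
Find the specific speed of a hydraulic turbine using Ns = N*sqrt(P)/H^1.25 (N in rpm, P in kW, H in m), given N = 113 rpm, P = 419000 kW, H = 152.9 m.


Ns = 113 * 419000^0.5 / 152.9^1.25 = 136.0430


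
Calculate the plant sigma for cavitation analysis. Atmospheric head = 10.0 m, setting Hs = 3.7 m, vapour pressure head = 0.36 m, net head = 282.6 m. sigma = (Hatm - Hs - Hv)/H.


sigma = (10.0 - 3.7 - 0.36) / 282.6 = 0.0210


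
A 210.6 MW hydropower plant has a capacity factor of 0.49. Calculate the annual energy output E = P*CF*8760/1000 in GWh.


E = 210.6 * 0.49 * 8760 / 1000 = 903.9794 GWh


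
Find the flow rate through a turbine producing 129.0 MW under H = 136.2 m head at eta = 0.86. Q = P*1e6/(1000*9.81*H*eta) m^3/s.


Q = 129.0 * 1e6 / (1000 * 9.81 * 136.2 * 0.86) = 112.2652 m^3/s


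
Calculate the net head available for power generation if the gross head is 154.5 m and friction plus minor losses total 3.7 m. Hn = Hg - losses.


Hn = 154.5 - 3.7 = 150.8000 m


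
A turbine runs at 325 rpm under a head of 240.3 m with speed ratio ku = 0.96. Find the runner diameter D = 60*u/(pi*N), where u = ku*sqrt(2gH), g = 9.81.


u = 0.96 * sqrt(2*9.81*240.3) = 65.9170 m/s
D = 60 * 65.9170 / (pi * 325) = 3.8736 m


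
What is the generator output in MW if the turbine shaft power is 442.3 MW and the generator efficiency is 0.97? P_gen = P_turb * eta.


P_gen = 442.3 * 0.97 = 429.0310 MW


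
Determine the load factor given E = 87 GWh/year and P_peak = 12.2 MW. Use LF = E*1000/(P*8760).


LF = 87 * 1000 / (12.2 * 8760) = 0.8141


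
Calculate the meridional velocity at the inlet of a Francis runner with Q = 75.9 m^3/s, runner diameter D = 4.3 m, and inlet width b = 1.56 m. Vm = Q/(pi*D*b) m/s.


Vm = 75.9 / (pi * 4.3 * 1.56) = 3.6016 m/s


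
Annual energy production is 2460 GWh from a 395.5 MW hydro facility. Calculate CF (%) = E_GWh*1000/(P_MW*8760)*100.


CF = 2460 * 1000 / (395.5 * 8760) * 100 = 71.0043 %


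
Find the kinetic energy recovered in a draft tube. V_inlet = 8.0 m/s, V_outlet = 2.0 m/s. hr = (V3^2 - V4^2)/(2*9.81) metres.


hr = (8.0^2 - 2.0^2) / (2*9.81) = 3.0581 m


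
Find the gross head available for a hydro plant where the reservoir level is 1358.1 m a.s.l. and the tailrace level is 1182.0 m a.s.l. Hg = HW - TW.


Hg = 1358.1 - 1182.0 = 176.1000 m


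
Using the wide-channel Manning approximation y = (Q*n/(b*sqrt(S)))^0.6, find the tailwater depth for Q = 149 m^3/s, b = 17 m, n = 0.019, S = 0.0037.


y = (149 * 0.019 / (17 * 0.0037^0.5))^0.6 = 1.8299 m


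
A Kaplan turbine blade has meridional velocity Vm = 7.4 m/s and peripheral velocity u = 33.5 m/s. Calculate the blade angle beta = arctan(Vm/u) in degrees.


beta = arctan(7.4 / 33.5) = 12.4564 degrees


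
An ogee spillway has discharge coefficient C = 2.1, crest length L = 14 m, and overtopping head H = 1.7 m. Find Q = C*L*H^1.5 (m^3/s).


Q = 2.1 * 14 * 1.7^1.5 = 65.1659 m^3/s


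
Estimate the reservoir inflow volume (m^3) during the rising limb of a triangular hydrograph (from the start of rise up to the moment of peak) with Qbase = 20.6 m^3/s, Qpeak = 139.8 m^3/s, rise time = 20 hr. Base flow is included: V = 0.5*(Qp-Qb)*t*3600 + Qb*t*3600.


V = 0.5*(139.8 - 20.6)*20*3600 + 20.6*20*3600 = 5.7744e+06 m^3


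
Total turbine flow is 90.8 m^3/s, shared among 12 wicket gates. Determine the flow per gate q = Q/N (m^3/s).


q = 90.8 / 12 = 7.5667 m^3/s


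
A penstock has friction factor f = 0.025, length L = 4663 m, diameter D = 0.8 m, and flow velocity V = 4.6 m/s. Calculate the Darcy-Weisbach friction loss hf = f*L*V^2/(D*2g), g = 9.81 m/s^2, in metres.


hf = 0.025 * 4663 * 4.6^2 / (0.8 * 2 * 9.81) = 157.1564 m


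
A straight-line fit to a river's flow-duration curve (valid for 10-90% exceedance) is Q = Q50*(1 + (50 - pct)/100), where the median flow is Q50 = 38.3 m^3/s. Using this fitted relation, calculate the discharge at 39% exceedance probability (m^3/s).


Q = 38.3 * (1 + (50 - 39)/100) = 42.5130 m^3/s


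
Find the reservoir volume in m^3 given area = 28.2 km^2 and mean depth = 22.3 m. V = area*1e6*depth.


V = 28.2 * 1e6 * 22.3 = 6.2886e+08 m^3


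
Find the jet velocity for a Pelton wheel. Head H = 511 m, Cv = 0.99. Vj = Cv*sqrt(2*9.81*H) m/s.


Vj = 0.99 * sqrt(2*9.81*511) = 99.1277 m/s


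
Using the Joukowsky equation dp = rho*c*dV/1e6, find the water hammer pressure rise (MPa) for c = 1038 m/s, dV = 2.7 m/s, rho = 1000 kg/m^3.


dp = 1000 * 1038 * 2.7 / 1e6 = 2.8026 MPa


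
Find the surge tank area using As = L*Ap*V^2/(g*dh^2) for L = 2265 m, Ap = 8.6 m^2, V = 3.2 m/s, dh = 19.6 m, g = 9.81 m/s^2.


As = 2265 * 8.6 * 3.2^2 / (9.81 * 19.6^2) = 52.9280 m^2


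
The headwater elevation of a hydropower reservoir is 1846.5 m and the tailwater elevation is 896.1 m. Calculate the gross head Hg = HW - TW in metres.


Hg = 1846.5 - 896.1 = 950.4000 m


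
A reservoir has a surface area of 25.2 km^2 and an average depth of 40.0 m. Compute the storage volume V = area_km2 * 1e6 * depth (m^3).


V = 25.2 * 1e6 * 40.0 = 1.0080e+09 m^3


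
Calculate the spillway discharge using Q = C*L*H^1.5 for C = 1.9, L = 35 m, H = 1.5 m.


Q = 1.9 * 35 * 1.5^1.5 = 122.1683 m^3/s


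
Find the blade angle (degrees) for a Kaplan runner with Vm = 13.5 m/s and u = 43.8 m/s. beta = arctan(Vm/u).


beta = arctan(13.5 / 43.8) = 17.1303 degrees


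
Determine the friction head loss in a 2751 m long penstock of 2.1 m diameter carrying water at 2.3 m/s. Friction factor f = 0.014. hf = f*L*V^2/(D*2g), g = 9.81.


hf = 0.014 * 2751 * 2.3^2 / (2.1 * 2 * 9.81) = 4.9449 m


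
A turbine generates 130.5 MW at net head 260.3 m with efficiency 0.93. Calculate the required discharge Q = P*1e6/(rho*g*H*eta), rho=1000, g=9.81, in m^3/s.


Q = 130.5 * 1e6 / (1000 * 9.81 * 260.3 * 0.93) = 54.9521 m^3/s


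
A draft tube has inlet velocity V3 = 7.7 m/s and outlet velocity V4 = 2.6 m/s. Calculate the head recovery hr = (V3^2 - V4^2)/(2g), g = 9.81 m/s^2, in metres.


hr = (7.7^2 - 2.6^2) / (2*9.81) = 2.6774 m


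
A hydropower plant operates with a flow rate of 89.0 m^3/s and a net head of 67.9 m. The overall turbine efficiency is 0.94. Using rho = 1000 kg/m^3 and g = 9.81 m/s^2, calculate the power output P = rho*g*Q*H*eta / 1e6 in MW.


P = 1000 * 9.81 * 89.0 * 67.9 * 0.94 / 1e6 = 55.7258 MW


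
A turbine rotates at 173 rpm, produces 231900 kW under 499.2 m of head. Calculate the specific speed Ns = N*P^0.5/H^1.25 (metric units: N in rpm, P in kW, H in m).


Ns = 173 * 231900^0.5 / 499.2^1.25 = 35.3064


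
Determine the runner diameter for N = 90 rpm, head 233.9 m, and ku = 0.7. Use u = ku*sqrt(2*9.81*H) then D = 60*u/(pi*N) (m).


u = 0.7 * sqrt(2*9.81*233.9) = 47.4201 m/s
D = 60 * 47.4201 / (pi * 90) = 10.0629 m


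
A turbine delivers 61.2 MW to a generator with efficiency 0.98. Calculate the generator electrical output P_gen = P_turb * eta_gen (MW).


P_gen = 61.2 * 0.98 = 59.9760 MW


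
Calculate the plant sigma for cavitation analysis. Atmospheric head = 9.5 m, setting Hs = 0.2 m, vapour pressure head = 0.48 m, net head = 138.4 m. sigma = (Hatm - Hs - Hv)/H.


sigma = (9.5 - 0.2 - 0.48) / 138.4 = 0.0637


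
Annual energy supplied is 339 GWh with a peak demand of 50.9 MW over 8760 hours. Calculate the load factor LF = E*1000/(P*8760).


LF = 339 * 1000 / (50.9 * 8760) = 0.7603


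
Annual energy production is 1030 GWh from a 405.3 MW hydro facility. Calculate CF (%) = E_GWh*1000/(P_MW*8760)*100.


CF = 1030 * 1000 / (405.3 * 8760) * 100 = 29.0106 %


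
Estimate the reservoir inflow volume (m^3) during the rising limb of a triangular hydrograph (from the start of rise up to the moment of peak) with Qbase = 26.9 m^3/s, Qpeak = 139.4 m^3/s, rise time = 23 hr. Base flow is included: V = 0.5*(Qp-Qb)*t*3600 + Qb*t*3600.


V = 0.5*(139.4 - 26.9)*23*3600 + 26.9*23*3600 = 6.8848e+06 m^3


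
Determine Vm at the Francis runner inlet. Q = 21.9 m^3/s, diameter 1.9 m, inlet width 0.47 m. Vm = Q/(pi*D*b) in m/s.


Vm = 21.9 / (pi * 1.9 * 0.47) = 7.8063 m/s


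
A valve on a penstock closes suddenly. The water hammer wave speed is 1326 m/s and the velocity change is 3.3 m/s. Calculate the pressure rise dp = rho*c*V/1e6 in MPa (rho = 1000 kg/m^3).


dp = 1000 * 1326 * 3.3 / 1e6 = 4.3758 MPa


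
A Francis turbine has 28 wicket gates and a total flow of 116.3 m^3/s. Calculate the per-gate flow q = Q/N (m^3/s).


q = 116.3 / 28 = 4.1536 m^3/s


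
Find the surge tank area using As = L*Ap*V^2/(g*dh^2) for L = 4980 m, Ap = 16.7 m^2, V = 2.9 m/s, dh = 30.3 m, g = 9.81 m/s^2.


As = 4980 * 16.7 * 2.9^2 / (9.81 * 30.3^2) = 77.6582 m^2


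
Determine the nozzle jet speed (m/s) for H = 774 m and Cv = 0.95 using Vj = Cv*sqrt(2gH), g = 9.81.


Vj = 0.95 * sqrt(2*9.81*774) = 117.0695 m/s


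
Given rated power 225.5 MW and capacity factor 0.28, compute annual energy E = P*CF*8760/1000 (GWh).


E = 225.5 * 0.28 * 8760 / 1000 = 553.1064 GWh


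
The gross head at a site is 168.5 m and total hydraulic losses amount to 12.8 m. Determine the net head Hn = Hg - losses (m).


Hn = 168.5 - 12.8 = 155.7000 m


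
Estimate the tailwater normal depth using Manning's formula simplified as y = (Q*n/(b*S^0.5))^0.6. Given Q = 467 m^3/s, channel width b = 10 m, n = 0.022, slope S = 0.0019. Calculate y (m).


y = (467 * 0.022 / (10 * 0.0019^0.5))^0.6 = 6.6591 m


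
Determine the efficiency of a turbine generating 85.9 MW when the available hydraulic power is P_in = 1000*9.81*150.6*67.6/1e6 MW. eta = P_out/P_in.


P_in = 1000 * 9.81 * 150.6 * 67.6 / 1e6 = 99.8713 MW
eta = 85.9 / 99.8713 = 0.8601


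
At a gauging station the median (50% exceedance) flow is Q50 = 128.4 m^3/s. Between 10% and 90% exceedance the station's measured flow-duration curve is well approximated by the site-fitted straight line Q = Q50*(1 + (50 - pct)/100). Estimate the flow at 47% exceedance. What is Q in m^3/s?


Q = 128.4 * (1 + (50 - 47)/100) = 132.2520 m^3/s


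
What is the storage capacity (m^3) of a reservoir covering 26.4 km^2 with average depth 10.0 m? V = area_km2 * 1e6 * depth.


V = 26.4 * 1e6 * 10.0 = 2.6400e+08 m^3


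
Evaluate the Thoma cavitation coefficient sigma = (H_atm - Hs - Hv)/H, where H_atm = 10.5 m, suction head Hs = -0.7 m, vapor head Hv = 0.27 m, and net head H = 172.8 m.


sigma = (10.5 - (-0.7) - 0.27) / 172.8 = 0.0633


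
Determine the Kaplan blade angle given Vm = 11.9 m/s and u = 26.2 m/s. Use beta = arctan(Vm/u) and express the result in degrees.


beta = arctan(11.9 / 26.2) = 24.4275 degrees


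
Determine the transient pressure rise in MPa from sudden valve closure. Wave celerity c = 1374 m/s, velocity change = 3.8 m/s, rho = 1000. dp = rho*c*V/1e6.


dp = 1000 * 1374 * 3.8 / 1e6 = 5.2212 MPa


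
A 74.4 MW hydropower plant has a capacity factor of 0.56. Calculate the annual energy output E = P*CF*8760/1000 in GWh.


E = 74.4 * 0.56 * 8760 / 1000 = 364.9766 GWh


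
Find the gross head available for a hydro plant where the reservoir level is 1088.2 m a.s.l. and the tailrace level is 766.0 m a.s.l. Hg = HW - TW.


Hg = 1088.2 - 766.0 = 322.2000 m


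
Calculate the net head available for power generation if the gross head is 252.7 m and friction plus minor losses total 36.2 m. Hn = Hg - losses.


Hn = 252.7 - 36.2 = 216.5000 m


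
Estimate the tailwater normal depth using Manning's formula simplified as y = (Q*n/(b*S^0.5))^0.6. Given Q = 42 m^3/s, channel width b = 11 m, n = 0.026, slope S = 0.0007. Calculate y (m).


y = (42 * 0.026 / (11 * 0.0007^0.5))^0.6 = 2.2109 m


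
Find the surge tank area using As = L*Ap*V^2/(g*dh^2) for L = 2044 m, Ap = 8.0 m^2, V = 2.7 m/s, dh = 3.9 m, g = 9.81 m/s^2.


As = 2044 * 8.0 * 2.7^2 / (9.81 * 3.9^2) = 798.9143 m^2


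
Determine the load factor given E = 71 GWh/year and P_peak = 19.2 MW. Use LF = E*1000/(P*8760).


LF = 71 * 1000 / (19.2 * 8760) = 0.4221


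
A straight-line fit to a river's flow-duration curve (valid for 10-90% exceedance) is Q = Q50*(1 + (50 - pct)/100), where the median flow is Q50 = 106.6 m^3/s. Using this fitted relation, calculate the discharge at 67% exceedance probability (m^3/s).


Q = 106.6 * (1 + (50 - 67)/100) = 88.4780 m^3/s


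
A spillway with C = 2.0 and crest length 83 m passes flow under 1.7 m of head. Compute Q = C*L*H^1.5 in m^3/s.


Q = 2.0 * 83 * 1.7^1.5 = 367.9438 m^3/s


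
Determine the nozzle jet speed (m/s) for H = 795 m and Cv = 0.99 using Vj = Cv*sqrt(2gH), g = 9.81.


Vj = 0.99 * sqrt(2*9.81*795) = 123.6426 m/s


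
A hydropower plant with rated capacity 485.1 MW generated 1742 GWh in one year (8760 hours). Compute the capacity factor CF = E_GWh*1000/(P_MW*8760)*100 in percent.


CF = 1742 * 1000 / (485.1 * 8760) * 100 = 40.9933 %


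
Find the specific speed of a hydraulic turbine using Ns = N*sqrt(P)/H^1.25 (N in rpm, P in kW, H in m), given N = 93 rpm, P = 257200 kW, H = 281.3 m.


Ns = 93 * 257200^0.5 / 281.3^1.25 = 40.9408


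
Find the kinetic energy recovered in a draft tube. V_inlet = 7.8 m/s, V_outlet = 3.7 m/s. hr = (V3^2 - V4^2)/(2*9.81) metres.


hr = (7.8^2 - 3.7^2) / (2*9.81) = 2.4032 m


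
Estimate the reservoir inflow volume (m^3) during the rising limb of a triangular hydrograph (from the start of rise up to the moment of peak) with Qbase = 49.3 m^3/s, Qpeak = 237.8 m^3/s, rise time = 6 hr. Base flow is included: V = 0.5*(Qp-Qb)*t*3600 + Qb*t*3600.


V = 0.5*(237.8 - 49.3)*6*3600 + 49.3*6*3600 = 3.1007e+06 m^3


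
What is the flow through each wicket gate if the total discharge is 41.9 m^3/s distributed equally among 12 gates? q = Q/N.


q = 41.9 / 12 = 3.4917 m^3/s


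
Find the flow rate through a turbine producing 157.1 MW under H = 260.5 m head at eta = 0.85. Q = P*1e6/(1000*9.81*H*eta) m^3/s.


Q = 157.1 * 1e6 / (1000 * 9.81 * 260.5 * 0.85) = 72.3237 m^3/s


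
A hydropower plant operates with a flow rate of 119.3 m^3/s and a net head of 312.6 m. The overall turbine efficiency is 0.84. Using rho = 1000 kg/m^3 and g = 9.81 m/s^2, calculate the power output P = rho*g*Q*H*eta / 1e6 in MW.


P = 1000 * 9.81 * 119.3 * 312.6 * 0.84 / 1e6 = 307.3107 MW


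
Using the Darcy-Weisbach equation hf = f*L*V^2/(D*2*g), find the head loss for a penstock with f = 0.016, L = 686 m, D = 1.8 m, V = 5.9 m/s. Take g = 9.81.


hf = 0.016 * 686 * 5.9^2 / (1.8 * 2 * 9.81) = 10.8187 m


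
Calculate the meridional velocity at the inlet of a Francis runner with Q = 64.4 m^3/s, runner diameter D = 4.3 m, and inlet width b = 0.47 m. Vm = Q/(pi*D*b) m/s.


Vm = 64.4 / (pi * 4.3 * 0.47) = 10.1431 m/s


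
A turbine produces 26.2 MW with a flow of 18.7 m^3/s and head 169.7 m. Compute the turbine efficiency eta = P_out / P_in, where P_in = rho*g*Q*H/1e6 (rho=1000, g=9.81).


P_in = 1000 * 9.81 * 18.7 * 169.7 / 1e6 = 31.1310 MW
eta = 26.2 / 31.1310 = 0.8416


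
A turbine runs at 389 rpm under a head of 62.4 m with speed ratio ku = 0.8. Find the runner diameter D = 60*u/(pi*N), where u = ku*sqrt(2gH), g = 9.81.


u = 0.8 * sqrt(2*9.81*62.4) = 27.9919 m/s
D = 60 * 27.9919 / (pi * 389) = 1.3743 m


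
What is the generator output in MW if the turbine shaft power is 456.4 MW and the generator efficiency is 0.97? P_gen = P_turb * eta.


P_gen = 456.4 * 0.97 = 442.7080 MW


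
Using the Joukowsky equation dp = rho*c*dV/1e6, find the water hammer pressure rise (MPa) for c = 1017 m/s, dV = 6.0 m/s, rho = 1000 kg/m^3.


dp = 1000 * 1017 * 6.0 / 1e6 = 6.1020 MPa


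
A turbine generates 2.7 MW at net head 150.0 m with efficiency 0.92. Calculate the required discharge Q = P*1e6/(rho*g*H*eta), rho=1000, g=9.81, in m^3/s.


Q = 2.7 * 1e6 / (1000 * 9.81 * 150.0 * 0.92) = 1.9944 m^3/s


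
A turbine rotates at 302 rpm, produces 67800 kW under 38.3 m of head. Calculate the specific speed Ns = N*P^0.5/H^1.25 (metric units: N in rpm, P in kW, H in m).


Ns = 302 * 67800^0.5 / 38.3^1.25 = 825.3218


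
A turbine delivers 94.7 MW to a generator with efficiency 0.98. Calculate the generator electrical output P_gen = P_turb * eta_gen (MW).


P_gen = 94.7 * 0.98 = 92.8060 MW


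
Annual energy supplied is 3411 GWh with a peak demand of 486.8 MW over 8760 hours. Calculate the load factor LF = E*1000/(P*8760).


LF = 3411 * 1000 / (486.8 * 8760) = 0.7999


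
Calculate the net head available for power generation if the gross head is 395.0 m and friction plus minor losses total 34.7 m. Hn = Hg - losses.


Hn = 395.0 - 34.7 = 360.3000 m


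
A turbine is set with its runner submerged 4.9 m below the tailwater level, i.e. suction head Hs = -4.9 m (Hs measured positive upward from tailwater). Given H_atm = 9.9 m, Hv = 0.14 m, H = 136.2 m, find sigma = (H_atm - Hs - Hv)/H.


sigma = (9.9 - (-4.9) - 0.14) / 136.2 = 0.1076


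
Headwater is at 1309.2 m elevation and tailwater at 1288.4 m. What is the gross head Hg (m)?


Hg = 1309.2 - 1288.4 = 20.8000 m


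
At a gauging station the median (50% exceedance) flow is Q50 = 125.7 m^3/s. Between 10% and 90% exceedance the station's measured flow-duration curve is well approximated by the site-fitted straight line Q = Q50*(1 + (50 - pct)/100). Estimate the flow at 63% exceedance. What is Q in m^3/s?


Q = 125.7 * (1 + (50 - 63)/100) = 109.3590 m^3/s


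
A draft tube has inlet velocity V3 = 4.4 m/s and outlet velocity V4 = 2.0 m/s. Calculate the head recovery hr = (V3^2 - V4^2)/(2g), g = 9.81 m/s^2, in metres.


hr = (4.4^2 - 2.0^2) / (2*9.81) = 0.7829 m


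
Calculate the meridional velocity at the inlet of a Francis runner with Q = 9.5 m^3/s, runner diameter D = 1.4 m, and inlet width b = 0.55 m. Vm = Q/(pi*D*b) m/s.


Vm = 9.5 / (pi * 1.4 * 0.55) = 3.9272 m/s


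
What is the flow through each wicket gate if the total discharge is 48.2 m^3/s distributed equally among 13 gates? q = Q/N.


q = 48.2 / 13 = 3.7077 m^3/s


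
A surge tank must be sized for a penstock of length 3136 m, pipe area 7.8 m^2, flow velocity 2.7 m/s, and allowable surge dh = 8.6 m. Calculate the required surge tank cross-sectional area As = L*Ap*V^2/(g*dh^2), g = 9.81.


As = 3136 * 7.8 * 2.7^2 / (9.81 * 8.6^2) = 245.7719 m^2


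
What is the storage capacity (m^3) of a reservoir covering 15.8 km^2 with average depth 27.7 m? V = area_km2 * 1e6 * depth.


V = 15.8 * 1e6 * 27.7 = 4.3766e+08 m^3


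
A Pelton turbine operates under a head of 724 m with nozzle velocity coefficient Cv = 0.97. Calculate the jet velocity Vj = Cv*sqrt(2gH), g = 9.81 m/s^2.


Vj = 0.97 * sqrt(2*9.81*724) = 115.6087 m/s


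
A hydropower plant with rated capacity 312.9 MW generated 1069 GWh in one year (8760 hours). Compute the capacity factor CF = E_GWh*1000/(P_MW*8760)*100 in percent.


CF = 1069 * 1000 / (312.9 * 8760) * 100 = 39.0003 %


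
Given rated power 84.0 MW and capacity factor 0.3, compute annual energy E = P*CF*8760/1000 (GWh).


E = 84.0 * 0.3 * 8760 / 1000 = 220.7520 GWh


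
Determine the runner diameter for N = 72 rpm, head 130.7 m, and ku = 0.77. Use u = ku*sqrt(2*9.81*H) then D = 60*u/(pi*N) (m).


u = 0.77 * sqrt(2*9.81*130.7) = 38.9922 m/s
D = 60 * 38.9922 / (pi * 72) = 10.3430 m


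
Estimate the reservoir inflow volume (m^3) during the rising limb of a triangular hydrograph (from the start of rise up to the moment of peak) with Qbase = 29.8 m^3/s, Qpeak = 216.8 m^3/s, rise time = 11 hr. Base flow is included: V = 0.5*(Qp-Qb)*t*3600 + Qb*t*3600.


V = 0.5*(216.8 - 29.8)*11*3600 + 29.8*11*3600 = 4.8827e+06 m^3


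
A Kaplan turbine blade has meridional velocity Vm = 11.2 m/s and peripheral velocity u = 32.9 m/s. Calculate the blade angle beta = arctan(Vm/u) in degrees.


beta = arctan(11.2 / 32.9) = 18.7999 degrees


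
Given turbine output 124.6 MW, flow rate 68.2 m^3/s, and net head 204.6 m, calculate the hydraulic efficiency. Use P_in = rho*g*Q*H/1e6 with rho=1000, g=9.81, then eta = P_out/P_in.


P_in = 1000 * 9.81 * 68.2 * 204.6 / 1e6 = 136.8860 MW
eta = 124.6 / 136.8860 = 0.9102


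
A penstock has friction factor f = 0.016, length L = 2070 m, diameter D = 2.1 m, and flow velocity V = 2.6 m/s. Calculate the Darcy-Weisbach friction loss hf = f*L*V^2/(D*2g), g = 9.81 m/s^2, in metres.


hf = 0.016 * 2070 * 2.6^2 / (2.1 * 2 * 9.81) = 5.4340 m


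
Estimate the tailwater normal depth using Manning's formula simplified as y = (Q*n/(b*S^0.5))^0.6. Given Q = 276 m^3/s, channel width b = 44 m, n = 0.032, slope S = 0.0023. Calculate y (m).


y = (276 * 0.032 / (44 * 0.0023^0.5))^0.6 = 2.3607 m


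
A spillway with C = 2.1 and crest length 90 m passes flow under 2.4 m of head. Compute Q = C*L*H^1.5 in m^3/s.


Q = 2.1 * 90 * 2.4^1.5 = 702.7141 m^3/s


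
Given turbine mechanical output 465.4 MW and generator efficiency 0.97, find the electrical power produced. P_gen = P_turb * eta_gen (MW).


P_gen = 465.4 * 0.97 = 451.4380 MW


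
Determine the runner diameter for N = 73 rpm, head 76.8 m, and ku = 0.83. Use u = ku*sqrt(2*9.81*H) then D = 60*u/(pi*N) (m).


u = 0.83 * sqrt(2*9.81*76.8) = 32.2187 m/s
D = 60 * 32.2187 / (pi * 73) = 8.4292 m


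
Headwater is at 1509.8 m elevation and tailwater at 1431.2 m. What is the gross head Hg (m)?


Hg = 1509.8 - 1431.2 = 78.6000 m


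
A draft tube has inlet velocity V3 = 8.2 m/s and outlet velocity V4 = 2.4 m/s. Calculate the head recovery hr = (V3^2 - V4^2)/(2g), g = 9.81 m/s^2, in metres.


hr = (8.2^2 - 2.4^2) / (2*9.81) = 3.1335 m


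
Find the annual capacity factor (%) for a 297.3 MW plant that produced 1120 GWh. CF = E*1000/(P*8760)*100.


CF = 1120 * 1000 / (297.3 * 8760) * 100 = 43.0050 %


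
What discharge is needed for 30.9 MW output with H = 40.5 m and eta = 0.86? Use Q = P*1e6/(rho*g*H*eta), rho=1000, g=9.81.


Q = 30.9 * 1e6 / (1000 * 9.81 * 40.5 * 0.86) = 90.4349 m^3/s


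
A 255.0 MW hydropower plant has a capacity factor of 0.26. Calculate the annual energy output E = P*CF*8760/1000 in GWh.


E = 255.0 * 0.26 * 8760 / 1000 = 580.7880 GWh


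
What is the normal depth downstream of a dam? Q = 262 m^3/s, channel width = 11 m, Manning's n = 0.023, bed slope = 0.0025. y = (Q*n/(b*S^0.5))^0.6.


y = (262 * 0.023 / (11 * 0.0025^0.5))^0.6 = 4.2053 m


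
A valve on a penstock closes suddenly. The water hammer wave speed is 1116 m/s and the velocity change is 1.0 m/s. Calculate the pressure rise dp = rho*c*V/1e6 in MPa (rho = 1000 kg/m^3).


dp = 1000 * 1116 * 1.0 / 1e6 = 1.1160 MPa


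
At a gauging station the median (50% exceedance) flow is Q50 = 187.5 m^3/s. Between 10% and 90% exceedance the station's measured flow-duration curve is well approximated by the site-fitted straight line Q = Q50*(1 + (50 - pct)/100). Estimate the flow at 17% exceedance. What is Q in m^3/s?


Q = 187.5 * (1 + (50 - 17)/100) = 249.3750 m^3/s


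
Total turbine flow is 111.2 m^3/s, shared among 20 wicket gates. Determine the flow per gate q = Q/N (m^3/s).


q = 111.2 / 20 = 5.5600 m^3/s


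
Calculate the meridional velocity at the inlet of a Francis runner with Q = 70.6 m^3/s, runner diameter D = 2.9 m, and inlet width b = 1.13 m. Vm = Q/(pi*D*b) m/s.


Vm = 70.6 / (pi * 2.9 * 1.13) = 6.8577 m/s


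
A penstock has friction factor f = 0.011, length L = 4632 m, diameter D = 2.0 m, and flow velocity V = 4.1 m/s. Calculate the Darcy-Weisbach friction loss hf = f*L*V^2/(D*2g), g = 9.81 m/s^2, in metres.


hf = 0.011 * 4632 * 4.1^2 / (2.0 * 2 * 9.81) = 21.8273 m


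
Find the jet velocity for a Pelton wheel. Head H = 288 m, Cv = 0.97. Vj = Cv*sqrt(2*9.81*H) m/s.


Vj = 0.97 * sqrt(2*9.81*288) = 72.9151 m/s


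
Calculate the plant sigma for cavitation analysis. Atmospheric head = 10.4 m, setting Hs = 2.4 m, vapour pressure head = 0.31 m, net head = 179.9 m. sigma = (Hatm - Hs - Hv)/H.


sigma = (10.4 - 2.4 - 0.31) / 179.9 = 0.0427


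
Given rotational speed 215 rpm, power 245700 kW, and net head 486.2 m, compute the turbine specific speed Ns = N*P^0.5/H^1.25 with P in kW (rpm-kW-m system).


Ns = 215 * 245700^0.5 / 486.2^1.25 = 46.6791


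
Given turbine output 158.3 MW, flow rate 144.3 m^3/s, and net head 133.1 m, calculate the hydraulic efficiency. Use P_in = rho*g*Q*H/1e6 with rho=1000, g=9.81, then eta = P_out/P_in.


P_in = 1000 * 9.81 * 144.3 * 133.1 / 1e6 = 188.4141 MW
eta = 158.3 / 188.4141 = 0.8402


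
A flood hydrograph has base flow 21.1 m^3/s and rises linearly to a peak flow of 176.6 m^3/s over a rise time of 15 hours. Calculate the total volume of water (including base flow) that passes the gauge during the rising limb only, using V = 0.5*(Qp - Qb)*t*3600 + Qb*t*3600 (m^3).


V = 0.5*(176.6 - 21.1)*15*3600 + 21.1*15*3600 = 5.3379e+06 m^3


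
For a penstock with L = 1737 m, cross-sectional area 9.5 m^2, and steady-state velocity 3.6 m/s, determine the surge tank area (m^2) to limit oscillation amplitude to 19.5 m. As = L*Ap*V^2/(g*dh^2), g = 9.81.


As = 1737 * 9.5 * 3.6^2 / (9.81 * 19.5^2) = 57.3311 m^2


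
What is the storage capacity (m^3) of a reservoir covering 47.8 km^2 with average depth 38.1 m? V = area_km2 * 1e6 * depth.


V = 47.8 * 1e6 * 38.1 = 1.8212e+09 m^3


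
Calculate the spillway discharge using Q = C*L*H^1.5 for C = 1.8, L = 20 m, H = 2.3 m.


Q = 1.8 * 20 * 2.3^1.5 = 125.5724 m^3/s


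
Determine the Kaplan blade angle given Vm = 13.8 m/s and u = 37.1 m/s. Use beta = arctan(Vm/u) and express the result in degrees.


beta = arctan(13.8 / 37.1) = 20.4036 degrees


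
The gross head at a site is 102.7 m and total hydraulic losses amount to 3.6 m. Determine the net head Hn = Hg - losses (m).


Hn = 102.7 - 3.6 = 99.1000 m


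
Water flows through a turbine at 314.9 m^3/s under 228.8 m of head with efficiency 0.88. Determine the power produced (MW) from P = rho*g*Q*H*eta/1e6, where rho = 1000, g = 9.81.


P = 1000 * 9.81 * 314.9 * 228.8 * 0.88 / 1e6 = 621.9856 MW


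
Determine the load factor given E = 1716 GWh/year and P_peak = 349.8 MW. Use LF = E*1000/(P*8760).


LF = 1716 * 1000 / (349.8 * 8760) = 0.5600


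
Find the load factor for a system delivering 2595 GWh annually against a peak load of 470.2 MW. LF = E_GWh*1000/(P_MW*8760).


LF = 2595 * 1000 / (470.2 * 8760) = 0.6300


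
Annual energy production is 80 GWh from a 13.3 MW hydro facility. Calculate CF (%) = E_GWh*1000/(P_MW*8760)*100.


CF = 80 * 1000 / (13.3 * 8760) * 100 = 68.6648 %


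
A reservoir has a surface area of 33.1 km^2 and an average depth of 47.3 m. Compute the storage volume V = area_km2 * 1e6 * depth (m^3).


V = 33.1 * 1e6 * 47.3 = 1.5656e+09 m^3


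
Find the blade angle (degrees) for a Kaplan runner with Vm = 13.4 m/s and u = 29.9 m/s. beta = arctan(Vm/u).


beta = arctan(13.4 / 29.9) = 24.1400 degrees


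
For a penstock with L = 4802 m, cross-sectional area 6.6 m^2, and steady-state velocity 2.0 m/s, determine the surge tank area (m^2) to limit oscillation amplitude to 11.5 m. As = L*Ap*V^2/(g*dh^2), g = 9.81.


As = 4802 * 6.6 * 2.0^2 / (9.81 * 11.5^2) = 97.7150 m^2


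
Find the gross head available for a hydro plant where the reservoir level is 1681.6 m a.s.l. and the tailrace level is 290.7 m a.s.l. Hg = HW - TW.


Hg = 1681.6 - 290.7 = 1390.9000 m


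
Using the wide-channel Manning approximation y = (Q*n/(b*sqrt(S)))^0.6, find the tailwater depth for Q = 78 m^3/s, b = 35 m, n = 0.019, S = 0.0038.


y = (78 * 0.019 / (35 * 0.0038^0.5))^0.6 = 0.7982 m


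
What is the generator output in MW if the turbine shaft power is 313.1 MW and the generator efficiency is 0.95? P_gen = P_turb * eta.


P_gen = 313.1 * 0.95 = 297.4450 MW


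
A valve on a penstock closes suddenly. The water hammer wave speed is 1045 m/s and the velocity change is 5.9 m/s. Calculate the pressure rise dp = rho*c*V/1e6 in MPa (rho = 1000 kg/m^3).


dp = 1000 * 1045 * 5.9 / 1e6 = 6.1655 MPa


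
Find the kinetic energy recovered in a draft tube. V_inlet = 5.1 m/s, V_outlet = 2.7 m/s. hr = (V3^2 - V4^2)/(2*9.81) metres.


hr = (5.1^2 - 2.7^2) / (2*9.81) = 0.9541 m


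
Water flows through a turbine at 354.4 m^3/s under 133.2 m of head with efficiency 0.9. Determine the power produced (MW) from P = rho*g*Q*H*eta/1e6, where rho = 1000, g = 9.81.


P = 1000 * 9.81 * 354.4 * 133.2 * 0.9 / 1e6 = 416.7825 MW


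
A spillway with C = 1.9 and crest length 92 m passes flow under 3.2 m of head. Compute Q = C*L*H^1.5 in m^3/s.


Q = 1.9 * 92 * 3.2^1.5 = 1000.6136 m^3/s


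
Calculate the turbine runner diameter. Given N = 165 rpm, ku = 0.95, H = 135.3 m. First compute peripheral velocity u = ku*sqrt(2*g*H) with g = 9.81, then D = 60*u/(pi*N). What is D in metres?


u = 0.95 * sqrt(2*9.81*135.3) = 48.9465 m/s
D = 60 * 48.9465 / (pi * 165) = 5.6655 m


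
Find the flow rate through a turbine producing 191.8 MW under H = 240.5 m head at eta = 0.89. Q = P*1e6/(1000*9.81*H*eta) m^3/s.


Q = 191.8 * 1e6 / (1000 * 9.81 * 240.5 * 0.89) = 91.3428 m^3/s


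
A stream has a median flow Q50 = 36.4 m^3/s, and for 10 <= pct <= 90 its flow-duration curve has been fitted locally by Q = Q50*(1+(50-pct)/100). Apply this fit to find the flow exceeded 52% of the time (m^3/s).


Q = 36.4 * (1 + (50 - 52)/100) = 35.6720 m^3/s


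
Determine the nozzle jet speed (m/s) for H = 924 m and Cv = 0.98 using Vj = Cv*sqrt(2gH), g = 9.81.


Vj = 0.98 * sqrt(2*9.81*924) = 131.9507 m/s


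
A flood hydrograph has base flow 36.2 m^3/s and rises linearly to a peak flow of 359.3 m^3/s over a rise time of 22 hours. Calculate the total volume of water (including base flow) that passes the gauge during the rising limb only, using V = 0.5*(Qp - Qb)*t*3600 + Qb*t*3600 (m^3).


V = 0.5*(359.3 - 36.2)*22*3600 + 36.2*22*3600 = 1.5662e+07 m^3


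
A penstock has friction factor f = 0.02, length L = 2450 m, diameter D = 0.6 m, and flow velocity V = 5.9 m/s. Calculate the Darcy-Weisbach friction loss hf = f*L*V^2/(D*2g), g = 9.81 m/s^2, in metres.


hf = 0.02 * 2450 * 5.9^2 / (0.6 * 2 * 9.81) = 144.8938 m


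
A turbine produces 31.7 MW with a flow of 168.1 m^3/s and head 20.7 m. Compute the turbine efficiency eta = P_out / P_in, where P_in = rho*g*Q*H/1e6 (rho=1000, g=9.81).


P_in = 1000 * 9.81 * 168.1 * 20.7 / 1e6 = 34.1356 MW
eta = 31.7 / 34.1356 = 0.9287


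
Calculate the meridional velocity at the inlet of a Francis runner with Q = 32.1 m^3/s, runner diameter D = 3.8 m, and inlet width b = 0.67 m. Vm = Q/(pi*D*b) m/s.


Vm = 32.1 / (pi * 3.8 * 0.67) = 4.0133 m/s


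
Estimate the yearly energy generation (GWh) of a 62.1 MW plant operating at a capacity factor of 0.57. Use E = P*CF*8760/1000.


E = 62.1 * 0.57 * 8760 / 1000 = 310.0777 GWh


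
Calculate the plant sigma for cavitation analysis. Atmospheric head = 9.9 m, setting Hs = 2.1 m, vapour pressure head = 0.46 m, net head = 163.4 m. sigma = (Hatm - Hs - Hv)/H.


sigma = (9.9 - 2.1 - 0.46) / 163.4 = 0.0449


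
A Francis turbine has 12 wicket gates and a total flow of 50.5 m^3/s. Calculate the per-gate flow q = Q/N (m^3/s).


q = 50.5 / 12 = 4.2083 m^3/s


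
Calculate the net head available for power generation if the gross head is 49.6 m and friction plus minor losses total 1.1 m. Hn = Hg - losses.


Hn = 49.6 - 1.1 = 48.5000 m


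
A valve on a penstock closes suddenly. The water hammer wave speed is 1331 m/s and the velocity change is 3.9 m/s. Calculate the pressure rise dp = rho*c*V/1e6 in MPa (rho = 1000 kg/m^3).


dp = 1000 * 1331 * 3.9 / 1e6 = 5.1909 MPa


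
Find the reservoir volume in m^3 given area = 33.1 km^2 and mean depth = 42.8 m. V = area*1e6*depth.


V = 33.1 * 1e6 * 42.8 = 1.4167e+09 m^3


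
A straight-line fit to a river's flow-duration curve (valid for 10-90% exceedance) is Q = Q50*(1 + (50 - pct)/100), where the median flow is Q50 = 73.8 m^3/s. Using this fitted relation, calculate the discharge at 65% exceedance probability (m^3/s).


Q = 73.8 * (1 + (50 - 65)/100) = 62.7300 m^3/s


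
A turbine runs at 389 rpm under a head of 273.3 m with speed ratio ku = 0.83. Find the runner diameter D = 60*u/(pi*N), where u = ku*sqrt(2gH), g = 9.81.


u = 0.83 * sqrt(2*9.81*273.3) = 60.7781 m/s
D = 60 * 60.7781 / (pi * 389) = 2.9840 m


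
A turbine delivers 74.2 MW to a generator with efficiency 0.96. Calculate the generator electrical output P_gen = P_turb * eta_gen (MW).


P_gen = 74.2 * 0.96 = 71.2320 MW


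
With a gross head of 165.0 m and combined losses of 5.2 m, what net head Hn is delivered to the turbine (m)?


Hn = 165.0 - 5.2 = 159.8000 m


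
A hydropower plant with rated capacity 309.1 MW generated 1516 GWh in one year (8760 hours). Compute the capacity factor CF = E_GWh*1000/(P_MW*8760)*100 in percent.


CF = 1516 * 1000 / (309.1 * 8760) * 100 = 55.9881 %


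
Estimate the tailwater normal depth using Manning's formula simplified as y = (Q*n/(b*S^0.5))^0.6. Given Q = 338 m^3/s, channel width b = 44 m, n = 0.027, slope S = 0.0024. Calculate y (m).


y = (338 * 0.027 / (44 * 0.0024^0.5))^0.6 = 2.3770 m


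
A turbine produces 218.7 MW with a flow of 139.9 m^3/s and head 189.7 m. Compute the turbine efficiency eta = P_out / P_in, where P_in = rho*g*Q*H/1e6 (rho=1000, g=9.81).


P_in = 1000 * 9.81 * 139.9 * 189.7 / 1e6 = 260.3479 MW
eta = 218.7 / 260.3479 = 0.8400


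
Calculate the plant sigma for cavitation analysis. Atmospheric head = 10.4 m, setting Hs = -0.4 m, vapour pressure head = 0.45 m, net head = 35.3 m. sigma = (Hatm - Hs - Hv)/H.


sigma = (10.4 - (-0.4) - 0.45) / 35.3 = 0.2932


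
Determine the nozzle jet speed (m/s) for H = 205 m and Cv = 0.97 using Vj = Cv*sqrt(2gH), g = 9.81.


Vj = 0.97 * sqrt(2*9.81*205) = 61.5174 m/s


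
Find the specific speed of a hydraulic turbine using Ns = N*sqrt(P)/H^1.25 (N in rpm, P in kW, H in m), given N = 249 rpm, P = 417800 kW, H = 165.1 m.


Ns = 249 * 417800^0.5 / 165.1^1.25 = 271.9567


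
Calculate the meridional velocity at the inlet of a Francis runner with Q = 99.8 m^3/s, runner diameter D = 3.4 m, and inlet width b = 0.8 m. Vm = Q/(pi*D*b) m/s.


Vm = 99.8 / (pi * 3.4 * 0.8) = 11.6792 m/s


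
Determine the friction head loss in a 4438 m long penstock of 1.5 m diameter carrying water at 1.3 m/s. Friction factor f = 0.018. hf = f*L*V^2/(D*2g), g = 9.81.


hf = 0.018 * 4438 * 1.3^2 / (1.5 * 2 * 9.81) = 4.5873 m


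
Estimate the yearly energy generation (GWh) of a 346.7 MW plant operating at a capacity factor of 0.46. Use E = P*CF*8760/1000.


E = 346.7 * 0.46 * 8760 / 1000 = 1397.0623 GWh


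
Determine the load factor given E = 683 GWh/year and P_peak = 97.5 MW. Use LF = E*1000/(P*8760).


LF = 683 * 1000 / (97.5 * 8760) = 0.7997


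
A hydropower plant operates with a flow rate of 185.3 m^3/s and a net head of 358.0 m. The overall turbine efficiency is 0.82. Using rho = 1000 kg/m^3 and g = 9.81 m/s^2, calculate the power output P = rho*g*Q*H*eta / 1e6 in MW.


P = 1000 * 9.81 * 185.3 * 358.0 * 0.82 / 1e6 = 533.6313 MW


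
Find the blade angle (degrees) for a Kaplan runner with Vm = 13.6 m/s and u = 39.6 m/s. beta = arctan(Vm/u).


beta = arctan(13.6 / 39.6) = 18.9542 degrees


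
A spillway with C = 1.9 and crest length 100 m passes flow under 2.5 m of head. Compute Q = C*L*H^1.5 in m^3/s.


Q = 1.9 * 100 * 2.5^1.5 = 751.0409 m^3/s


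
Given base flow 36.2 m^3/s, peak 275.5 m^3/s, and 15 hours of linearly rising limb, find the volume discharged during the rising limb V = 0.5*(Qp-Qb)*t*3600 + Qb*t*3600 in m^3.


V = 0.5*(275.5 - 36.2)*15*3600 + 36.2*15*3600 = 8.4159e+06 m^3
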